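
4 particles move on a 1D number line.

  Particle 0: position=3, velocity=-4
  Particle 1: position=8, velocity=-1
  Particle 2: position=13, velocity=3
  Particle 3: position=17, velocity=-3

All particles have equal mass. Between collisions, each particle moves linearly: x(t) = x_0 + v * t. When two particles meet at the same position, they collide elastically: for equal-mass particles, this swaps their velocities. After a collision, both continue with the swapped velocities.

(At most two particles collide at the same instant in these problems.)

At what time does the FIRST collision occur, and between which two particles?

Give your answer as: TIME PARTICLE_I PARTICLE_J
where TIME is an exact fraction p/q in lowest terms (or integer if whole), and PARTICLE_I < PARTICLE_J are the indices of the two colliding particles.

Pair (0,1): pos 3,8 vel -4,-1 -> not approaching (rel speed -3 <= 0)
Pair (1,2): pos 8,13 vel -1,3 -> not approaching (rel speed -4 <= 0)
Pair (2,3): pos 13,17 vel 3,-3 -> gap=4, closing at 6/unit, collide at t=2/3
Earliest collision: t=2/3 between 2 and 3

Answer: 2/3 2 3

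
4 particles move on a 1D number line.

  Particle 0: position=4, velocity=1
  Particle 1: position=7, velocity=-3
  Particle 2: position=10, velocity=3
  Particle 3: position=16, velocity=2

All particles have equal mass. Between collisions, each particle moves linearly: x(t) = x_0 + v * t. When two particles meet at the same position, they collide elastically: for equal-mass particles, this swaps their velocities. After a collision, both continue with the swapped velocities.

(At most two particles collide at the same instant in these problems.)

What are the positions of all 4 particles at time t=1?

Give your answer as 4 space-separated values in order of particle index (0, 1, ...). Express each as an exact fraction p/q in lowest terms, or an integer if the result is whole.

Collision at t=3/4: particles 0 and 1 swap velocities; positions: p0=19/4 p1=19/4 p2=49/4 p3=35/2; velocities now: v0=-3 v1=1 v2=3 v3=2
Advance to t=1 (no further collisions before then); velocities: v0=-3 v1=1 v2=3 v3=2; positions = 4 5 13 18

Answer: 4 5 13 18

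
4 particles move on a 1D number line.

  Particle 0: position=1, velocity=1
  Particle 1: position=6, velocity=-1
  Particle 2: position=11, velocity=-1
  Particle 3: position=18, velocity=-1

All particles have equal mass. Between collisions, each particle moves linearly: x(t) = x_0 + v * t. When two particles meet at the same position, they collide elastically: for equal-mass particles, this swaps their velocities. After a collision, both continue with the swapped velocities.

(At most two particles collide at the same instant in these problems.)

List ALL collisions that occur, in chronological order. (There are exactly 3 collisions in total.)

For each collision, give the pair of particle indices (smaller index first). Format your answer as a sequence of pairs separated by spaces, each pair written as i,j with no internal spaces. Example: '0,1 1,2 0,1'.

Collision at t=5/2: particles 0 and 1 swap velocities; positions: p0=7/2 p1=7/2 p2=17/2 p3=31/2; velocities now: v0=-1 v1=1 v2=-1 v3=-1
Collision at t=5: particles 1 and 2 swap velocities; positions: p0=1 p1=6 p2=6 p3=13; velocities now: v0=-1 v1=-1 v2=1 v3=-1
Collision at t=17/2: particles 2 and 3 swap velocities; positions: p0=-5/2 p1=5/2 p2=19/2 p3=19/2; velocities now: v0=-1 v1=-1 v2=-1 v3=1

Answer: 0,1 1,2 2,3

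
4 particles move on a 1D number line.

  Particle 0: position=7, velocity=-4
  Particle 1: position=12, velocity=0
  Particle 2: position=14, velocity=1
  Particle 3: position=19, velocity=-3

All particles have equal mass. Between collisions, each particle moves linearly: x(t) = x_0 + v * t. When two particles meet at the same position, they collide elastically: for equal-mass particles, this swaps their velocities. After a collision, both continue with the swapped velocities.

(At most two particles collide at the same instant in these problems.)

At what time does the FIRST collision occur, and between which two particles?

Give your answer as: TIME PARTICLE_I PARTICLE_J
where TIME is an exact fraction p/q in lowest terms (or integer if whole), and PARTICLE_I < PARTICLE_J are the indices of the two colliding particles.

Pair (0,1): pos 7,12 vel -4,0 -> not approaching (rel speed -4 <= 0)
Pair (1,2): pos 12,14 vel 0,1 -> not approaching (rel speed -1 <= 0)
Pair (2,3): pos 14,19 vel 1,-3 -> gap=5, closing at 4/unit, collide at t=5/4
Earliest collision: t=5/4 between 2 and 3

Answer: 5/4 2 3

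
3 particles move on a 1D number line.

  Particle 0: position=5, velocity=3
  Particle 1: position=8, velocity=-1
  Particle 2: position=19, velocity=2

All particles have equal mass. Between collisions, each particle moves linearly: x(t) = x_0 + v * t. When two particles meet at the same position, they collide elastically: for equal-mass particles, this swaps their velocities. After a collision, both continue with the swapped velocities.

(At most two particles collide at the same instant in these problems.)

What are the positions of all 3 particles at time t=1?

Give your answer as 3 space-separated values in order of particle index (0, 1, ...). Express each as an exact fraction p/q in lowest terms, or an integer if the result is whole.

Collision at t=3/4: particles 0 and 1 swap velocities; positions: p0=29/4 p1=29/4 p2=41/2; velocities now: v0=-1 v1=3 v2=2
Advance to t=1 (no further collisions before then); velocities: v0=-1 v1=3 v2=2; positions = 7 8 21

Answer: 7 8 21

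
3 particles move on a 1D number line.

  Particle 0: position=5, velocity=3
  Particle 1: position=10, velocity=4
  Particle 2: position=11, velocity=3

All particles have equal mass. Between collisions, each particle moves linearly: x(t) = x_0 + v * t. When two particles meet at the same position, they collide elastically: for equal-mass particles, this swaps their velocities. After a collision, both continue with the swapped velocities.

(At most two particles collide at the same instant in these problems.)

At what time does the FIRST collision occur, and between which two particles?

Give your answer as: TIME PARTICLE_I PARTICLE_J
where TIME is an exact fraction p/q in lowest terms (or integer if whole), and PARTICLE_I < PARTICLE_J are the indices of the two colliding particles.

Answer: 1 1 2

Derivation:
Pair (0,1): pos 5,10 vel 3,4 -> not approaching (rel speed -1 <= 0)
Pair (1,2): pos 10,11 vel 4,3 -> gap=1, closing at 1/unit, collide at t=1
Earliest collision: t=1 between 1 and 2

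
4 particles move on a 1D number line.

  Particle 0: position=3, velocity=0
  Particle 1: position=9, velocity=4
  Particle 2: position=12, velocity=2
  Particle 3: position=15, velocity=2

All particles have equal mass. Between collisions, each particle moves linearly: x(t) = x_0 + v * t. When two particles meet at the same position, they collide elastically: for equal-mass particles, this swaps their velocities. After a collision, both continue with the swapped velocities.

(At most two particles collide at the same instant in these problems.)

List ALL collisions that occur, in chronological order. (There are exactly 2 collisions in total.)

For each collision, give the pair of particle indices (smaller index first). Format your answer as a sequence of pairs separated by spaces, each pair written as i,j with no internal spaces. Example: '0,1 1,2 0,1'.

Collision at t=3/2: particles 1 and 2 swap velocities; positions: p0=3 p1=15 p2=15 p3=18; velocities now: v0=0 v1=2 v2=4 v3=2
Collision at t=3: particles 2 and 3 swap velocities; positions: p0=3 p1=18 p2=21 p3=21; velocities now: v0=0 v1=2 v2=2 v3=4

Answer: 1,2 2,3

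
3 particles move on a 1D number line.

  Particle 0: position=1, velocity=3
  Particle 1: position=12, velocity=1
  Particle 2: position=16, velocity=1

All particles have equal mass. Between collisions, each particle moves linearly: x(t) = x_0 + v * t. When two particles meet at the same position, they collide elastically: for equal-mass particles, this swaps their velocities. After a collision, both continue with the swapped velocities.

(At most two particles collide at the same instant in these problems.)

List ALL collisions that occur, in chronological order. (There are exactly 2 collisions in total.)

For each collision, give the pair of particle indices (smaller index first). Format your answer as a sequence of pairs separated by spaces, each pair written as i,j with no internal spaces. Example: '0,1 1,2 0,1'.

Collision at t=11/2: particles 0 and 1 swap velocities; positions: p0=35/2 p1=35/2 p2=43/2; velocities now: v0=1 v1=3 v2=1
Collision at t=15/2: particles 1 and 2 swap velocities; positions: p0=39/2 p1=47/2 p2=47/2; velocities now: v0=1 v1=1 v2=3

Answer: 0,1 1,2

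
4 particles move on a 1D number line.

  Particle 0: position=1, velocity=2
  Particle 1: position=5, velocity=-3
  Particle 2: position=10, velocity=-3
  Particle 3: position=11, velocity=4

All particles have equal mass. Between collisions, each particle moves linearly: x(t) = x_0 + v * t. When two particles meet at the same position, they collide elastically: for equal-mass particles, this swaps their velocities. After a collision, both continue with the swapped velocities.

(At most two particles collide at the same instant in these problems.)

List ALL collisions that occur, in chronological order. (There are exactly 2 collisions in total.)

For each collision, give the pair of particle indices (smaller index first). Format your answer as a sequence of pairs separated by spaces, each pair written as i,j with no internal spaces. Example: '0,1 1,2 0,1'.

Collision at t=4/5: particles 0 and 1 swap velocities; positions: p0=13/5 p1=13/5 p2=38/5 p3=71/5; velocities now: v0=-3 v1=2 v2=-3 v3=4
Collision at t=9/5: particles 1 and 2 swap velocities; positions: p0=-2/5 p1=23/5 p2=23/5 p3=91/5; velocities now: v0=-3 v1=-3 v2=2 v3=4

Answer: 0,1 1,2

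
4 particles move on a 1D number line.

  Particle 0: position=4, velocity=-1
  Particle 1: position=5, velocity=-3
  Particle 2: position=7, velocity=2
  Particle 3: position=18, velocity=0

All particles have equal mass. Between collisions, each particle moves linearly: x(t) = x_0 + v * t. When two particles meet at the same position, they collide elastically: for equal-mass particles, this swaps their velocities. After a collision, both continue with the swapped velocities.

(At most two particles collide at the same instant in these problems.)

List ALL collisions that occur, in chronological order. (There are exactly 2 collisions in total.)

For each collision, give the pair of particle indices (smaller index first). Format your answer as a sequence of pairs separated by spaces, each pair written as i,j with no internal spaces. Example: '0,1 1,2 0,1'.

Collision at t=1/2: particles 0 and 1 swap velocities; positions: p0=7/2 p1=7/2 p2=8 p3=18; velocities now: v0=-3 v1=-1 v2=2 v3=0
Collision at t=11/2: particles 2 and 3 swap velocities; positions: p0=-23/2 p1=-3/2 p2=18 p3=18; velocities now: v0=-3 v1=-1 v2=0 v3=2

Answer: 0,1 2,3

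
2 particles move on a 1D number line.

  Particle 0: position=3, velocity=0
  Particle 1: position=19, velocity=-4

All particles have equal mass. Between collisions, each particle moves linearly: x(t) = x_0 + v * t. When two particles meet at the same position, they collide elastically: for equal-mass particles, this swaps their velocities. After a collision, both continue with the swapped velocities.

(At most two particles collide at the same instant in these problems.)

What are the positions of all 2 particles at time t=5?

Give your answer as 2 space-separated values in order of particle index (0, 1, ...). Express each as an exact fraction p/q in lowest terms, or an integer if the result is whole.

Collision at t=4: particles 0 and 1 swap velocities; positions: p0=3 p1=3; velocities now: v0=-4 v1=0
Advance to t=5 (no further collisions before then); velocities: v0=-4 v1=0; positions = -1 3

Answer: -1 3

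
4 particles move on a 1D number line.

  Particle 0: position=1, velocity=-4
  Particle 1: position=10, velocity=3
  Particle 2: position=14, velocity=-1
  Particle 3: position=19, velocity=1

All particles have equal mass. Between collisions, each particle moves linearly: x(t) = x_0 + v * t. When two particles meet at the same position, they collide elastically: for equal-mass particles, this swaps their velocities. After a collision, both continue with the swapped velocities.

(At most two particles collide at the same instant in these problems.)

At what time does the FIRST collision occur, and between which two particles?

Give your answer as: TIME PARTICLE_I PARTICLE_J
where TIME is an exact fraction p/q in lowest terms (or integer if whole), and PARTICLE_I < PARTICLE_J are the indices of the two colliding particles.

Answer: 1 1 2

Derivation:
Pair (0,1): pos 1,10 vel -4,3 -> not approaching (rel speed -7 <= 0)
Pair (1,2): pos 10,14 vel 3,-1 -> gap=4, closing at 4/unit, collide at t=1
Pair (2,3): pos 14,19 vel -1,1 -> not approaching (rel speed -2 <= 0)
Earliest collision: t=1 between 1 and 2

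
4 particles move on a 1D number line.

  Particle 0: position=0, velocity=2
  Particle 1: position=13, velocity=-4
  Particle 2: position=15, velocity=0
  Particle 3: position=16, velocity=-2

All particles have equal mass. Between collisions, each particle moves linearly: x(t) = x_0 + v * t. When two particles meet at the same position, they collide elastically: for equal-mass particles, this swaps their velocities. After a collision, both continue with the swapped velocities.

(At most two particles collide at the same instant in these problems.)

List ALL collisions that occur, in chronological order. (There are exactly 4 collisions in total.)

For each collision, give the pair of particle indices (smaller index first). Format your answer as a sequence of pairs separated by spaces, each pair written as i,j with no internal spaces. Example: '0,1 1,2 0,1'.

Collision at t=1/2: particles 2 and 3 swap velocities; positions: p0=1 p1=11 p2=15 p3=15; velocities now: v0=2 v1=-4 v2=-2 v3=0
Collision at t=13/6: particles 0 and 1 swap velocities; positions: p0=13/3 p1=13/3 p2=35/3 p3=15; velocities now: v0=-4 v1=2 v2=-2 v3=0
Collision at t=4: particles 1 and 2 swap velocities; positions: p0=-3 p1=8 p2=8 p3=15; velocities now: v0=-4 v1=-2 v2=2 v3=0
Collision at t=15/2: particles 2 and 3 swap velocities; positions: p0=-17 p1=1 p2=15 p3=15; velocities now: v0=-4 v1=-2 v2=0 v3=2

Answer: 2,3 0,1 1,2 2,3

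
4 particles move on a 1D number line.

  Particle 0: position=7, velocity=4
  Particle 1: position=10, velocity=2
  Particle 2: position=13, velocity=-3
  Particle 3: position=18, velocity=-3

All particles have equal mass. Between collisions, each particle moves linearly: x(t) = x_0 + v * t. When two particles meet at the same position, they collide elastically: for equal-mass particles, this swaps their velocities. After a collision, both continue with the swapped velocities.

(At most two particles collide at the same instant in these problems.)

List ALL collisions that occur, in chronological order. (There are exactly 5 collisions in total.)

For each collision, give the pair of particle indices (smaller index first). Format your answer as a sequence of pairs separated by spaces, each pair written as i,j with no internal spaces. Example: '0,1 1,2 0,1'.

Answer: 1,2 0,1 1,2 2,3 1,2

Derivation:
Collision at t=3/5: particles 1 and 2 swap velocities; positions: p0=47/5 p1=56/5 p2=56/5 p3=81/5; velocities now: v0=4 v1=-3 v2=2 v3=-3
Collision at t=6/7: particles 0 and 1 swap velocities; positions: p0=73/7 p1=73/7 p2=82/7 p3=108/7; velocities now: v0=-3 v1=4 v2=2 v3=-3
Collision at t=3/2: particles 1 and 2 swap velocities; positions: p0=17/2 p1=13 p2=13 p3=27/2; velocities now: v0=-3 v1=2 v2=4 v3=-3
Collision at t=11/7: particles 2 and 3 swap velocities; positions: p0=58/7 p1=92/7 p2=93/7 p3=93/7; velocities now: v0=-3 v1=2 v2=-3 v3=4
Collision at t=8/5: particles 1 and 2 swap velocities; positions: p0=41/5 p1=66/5 p2=66/5 p3=67/5; velocities now: v0=-3 v1=-3 v2=2 v3=4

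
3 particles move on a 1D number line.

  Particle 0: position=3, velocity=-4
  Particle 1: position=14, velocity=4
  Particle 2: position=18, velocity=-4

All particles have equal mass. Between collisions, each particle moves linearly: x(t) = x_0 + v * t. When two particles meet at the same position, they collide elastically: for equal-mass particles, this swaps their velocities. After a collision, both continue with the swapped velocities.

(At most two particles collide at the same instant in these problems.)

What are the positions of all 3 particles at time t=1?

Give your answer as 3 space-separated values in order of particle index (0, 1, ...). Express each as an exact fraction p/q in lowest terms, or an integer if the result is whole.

Collision at t=1/2: particles 1 and 2 swap velocities; positions: p0=1 p1=16 p2=16; velocities now: v0=-4 v1=-4 v2=4
Advance to t=1 (no further collisions before then); velocities: v0=-4 v1=-4 v2=4; positions = -1 14 18

Answer: -1 14 18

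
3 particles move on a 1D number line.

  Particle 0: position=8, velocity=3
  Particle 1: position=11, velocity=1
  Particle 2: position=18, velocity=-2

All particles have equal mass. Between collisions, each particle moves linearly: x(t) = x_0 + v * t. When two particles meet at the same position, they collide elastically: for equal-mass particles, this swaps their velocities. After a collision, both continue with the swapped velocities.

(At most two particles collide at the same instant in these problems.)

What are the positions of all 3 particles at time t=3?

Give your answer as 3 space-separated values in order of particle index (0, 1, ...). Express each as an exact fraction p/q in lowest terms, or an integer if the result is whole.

Answer: 12 14 17

Derivation:
Collision at t=3/2: particles 0 and 1 swap velocities; positions: p0=25/2 p1=25/2 p2=15; velocities now: v0=1 v1=3 v2=-2
Collision at t=2: particles 1 and 2 swap velocities; positions: p0=13 p1=14 p2=14; velocities now: v0=1 v1=-2 v2=3
Collision at t=7/3: particles 0 and 1 swap velocities; positions: p0=40/3 p1=40/3 p2=15; velocities now: v0=-2 v1=1 v2=3
Advance to t=3 (no further collisions before then); velocities: v0=-2 v1=1 v2=3; positions = 12 14 17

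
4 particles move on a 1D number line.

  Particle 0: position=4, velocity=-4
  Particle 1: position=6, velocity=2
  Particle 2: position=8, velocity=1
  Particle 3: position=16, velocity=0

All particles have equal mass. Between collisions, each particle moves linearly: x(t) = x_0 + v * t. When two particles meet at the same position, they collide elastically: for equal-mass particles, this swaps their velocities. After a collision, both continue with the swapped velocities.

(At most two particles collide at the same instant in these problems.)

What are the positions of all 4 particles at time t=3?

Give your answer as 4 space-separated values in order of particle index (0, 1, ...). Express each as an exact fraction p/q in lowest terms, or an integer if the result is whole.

Collision at t=2: particles 1 and 2 swap velocities; positions: p0=-4 p1=10 p2=10 p3=16; velocities now: v0=-4 v1=1 v2=2 v3=0
Advance to t=3 (no further collisions before then); velocities: v0=-4 v1=1 v2=2 v3=0; positions = -8 11 12 16

Answer: -8 11 12 16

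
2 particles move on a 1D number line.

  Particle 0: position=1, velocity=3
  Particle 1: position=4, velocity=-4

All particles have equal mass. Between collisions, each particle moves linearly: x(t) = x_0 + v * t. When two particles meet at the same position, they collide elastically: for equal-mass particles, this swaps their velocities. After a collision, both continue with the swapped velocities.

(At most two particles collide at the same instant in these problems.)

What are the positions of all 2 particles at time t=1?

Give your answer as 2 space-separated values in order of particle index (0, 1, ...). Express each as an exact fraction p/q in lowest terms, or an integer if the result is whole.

Answer: 0 4

Derivation:
Collision at t=3/7: particles 0 and 1 swap velocities; positions: p0=16/7 p1=16/7; velocities now: v0=-4 v1=3
Advance to t=1 (no further collisions before then); velocities: v0=-4 v1=3; positions = 0 4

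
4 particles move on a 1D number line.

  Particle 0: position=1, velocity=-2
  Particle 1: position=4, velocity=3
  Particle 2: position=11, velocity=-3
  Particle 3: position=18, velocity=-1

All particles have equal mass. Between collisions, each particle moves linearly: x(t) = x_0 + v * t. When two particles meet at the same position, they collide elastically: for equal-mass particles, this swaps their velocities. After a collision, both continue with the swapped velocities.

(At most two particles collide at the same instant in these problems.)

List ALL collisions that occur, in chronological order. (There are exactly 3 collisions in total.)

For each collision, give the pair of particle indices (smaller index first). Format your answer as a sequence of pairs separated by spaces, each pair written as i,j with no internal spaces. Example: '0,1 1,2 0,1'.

Answer: 1,2 2,3 0,1

Derivation:
Collision at t=7/6: particles 1 and 2 swap velocities; positions: p0=-4/3 p1=15/2 p2=15/2 p3=101/6; velocities now: v0=-2 v1=-3 v2=3 v3=-1
Collision at t=7/2: particles 2 and 3 swap velocities; positions: p0=-6 p1=1/2 p2=29/2 p3=29/2; velocities now: v0=-2 v1=-3 v2=-1 v3=3
Collision at t=10: particles 0 and 1 swap velocities; positions: p0=-19 p1=-19 p2=8 p3=34; velocities now: v0=-3 v1=-2 v2=-1 v3=3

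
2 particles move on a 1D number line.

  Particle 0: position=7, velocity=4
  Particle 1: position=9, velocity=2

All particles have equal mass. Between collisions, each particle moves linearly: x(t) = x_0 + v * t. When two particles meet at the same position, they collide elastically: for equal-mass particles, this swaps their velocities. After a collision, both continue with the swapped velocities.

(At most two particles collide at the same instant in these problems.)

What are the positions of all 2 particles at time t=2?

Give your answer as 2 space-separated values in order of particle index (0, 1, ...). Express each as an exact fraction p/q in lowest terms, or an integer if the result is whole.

Collision at t=1: particles 0 and 1 swap velocities; positions: p0=11 p1=11; velocities now: v0=2 v1=4
Advance to t=2 (no further collisions before then); velocities: v0=2 v1=4; positions = 13 15

Answer: 13 15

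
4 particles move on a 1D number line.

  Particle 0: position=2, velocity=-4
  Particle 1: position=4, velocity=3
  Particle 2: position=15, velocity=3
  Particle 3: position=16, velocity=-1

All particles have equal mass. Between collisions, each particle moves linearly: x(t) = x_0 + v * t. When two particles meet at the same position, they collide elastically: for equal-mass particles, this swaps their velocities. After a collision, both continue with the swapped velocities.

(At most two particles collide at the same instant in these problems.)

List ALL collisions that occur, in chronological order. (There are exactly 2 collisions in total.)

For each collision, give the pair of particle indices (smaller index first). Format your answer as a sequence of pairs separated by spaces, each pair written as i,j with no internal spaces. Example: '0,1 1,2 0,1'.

Answer: 2,3 1,2

Derivation:
Collision at t=1/4: particles 2 and 3 swap velocities; positions: p0=1 p1=19/4 p2=63/4 p3=63/4; velocities now: v0=-4 v1=3 v2=-1 v3=3
Collision at t=3: particles 1 and 2 swap velocities; positions: p0=-10 p1=13 p2=13 p3=24; velocities now: v0=-4 v1=-1 v2=3 v3=3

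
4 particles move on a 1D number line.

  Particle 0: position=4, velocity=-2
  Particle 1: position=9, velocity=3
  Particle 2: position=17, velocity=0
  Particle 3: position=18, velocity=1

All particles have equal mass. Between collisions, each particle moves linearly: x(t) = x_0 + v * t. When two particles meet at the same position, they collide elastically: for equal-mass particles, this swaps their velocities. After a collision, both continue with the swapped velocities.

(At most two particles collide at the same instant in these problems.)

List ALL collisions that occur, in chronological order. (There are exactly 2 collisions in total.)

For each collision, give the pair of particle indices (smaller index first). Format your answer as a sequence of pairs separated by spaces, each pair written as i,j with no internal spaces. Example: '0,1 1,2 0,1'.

Answer: 1,2 2,3

Derivation:
Collision at t=8/3: particles 1 and 2 swap velocities; positions: p0=-4/3 p1=17 p2=17 p3=62/3; velocities now: v0=-2 v1=0 v2=3 v3=1
Collision at t=9/2: particles 2 and 3 swap velocities; positions: p0=-5 p1=17 p2=45/2 p3=45/2; velocities now: v0=-2 v1=0 v2=1 v3=3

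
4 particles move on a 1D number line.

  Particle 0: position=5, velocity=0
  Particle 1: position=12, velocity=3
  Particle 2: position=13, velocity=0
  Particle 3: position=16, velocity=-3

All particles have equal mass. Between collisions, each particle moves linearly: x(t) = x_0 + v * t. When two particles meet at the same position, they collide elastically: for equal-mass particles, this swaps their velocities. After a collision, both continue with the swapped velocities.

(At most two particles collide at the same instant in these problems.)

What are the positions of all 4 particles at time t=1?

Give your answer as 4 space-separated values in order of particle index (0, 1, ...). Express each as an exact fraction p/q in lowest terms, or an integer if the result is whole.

Answer: 5 13 13 15

Derivation:
Collision at t=1/3: particles 1 and 2 swap velocities; positions: p0=5 p1=13 p2=13 p3=15; velocities now: v0=0 v1=0 v2=3 v3=-3
Collision at t=2/3: particles 2 and 3 swap velocities; positions: p0=5 p1=13 p2=14 p3=14; velocities now: v0=0 v1=0 v2=-3 v3=3
Collision at t=1: particles 1 and 2 swap velocities; positions: p0=5 p1=13 p2=13 p3=15; velocities now: v0=0 v1=-3 v2=0 v3=3
Advance to t=1 (no further collisions before then); velocities: v0=0 v1=-3 v2=0 v3=3; positions = 5 13 13 15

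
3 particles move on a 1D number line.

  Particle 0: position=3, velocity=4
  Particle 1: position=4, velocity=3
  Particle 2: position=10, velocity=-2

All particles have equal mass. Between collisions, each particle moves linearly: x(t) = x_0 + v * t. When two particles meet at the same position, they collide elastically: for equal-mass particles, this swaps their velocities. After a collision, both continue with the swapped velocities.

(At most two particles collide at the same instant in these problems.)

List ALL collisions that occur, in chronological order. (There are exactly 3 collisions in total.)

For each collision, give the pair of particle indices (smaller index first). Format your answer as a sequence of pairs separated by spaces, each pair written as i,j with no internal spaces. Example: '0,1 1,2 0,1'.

Answer: 0,1 1,2 0,1

Derivation:
Collision at t=1: particles 0 and 1 swap velocities; positions: p0=7 p1=7 p2=8; velocities now: v0=3 v1=4 v2=-2
Collision at t=7/6: particles 1 and 2 swap velocities; positions: p0=15/2 p1=23/3 p2=23/3; velocities now: v0=3 v1=-2 v2=4
Collision at t=6/5: particles 0 and 1 swap velocities; positions: p0=38/5 p1=38/5 p2=39/5; velocities now: v0=-2 v1=3 v2=4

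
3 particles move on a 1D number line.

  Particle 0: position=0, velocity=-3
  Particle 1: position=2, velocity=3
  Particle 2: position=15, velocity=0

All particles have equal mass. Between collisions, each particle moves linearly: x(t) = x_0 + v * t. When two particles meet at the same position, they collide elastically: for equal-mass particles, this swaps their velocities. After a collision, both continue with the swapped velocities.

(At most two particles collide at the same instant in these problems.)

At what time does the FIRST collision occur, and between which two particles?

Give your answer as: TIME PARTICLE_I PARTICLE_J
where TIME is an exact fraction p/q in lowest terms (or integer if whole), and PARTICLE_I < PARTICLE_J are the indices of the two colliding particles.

Pair (0,1): pos 0,2 vel -3,3 -> not approaching (rel speed -6 <= 0)
Pair (1,2): pos 2,15 vel 3,0 -> gap=13, closing at 3/unit, collide at t=13/3
Earliest collision: t=13/3 between 1 and 2

Answer: 13/3 1 2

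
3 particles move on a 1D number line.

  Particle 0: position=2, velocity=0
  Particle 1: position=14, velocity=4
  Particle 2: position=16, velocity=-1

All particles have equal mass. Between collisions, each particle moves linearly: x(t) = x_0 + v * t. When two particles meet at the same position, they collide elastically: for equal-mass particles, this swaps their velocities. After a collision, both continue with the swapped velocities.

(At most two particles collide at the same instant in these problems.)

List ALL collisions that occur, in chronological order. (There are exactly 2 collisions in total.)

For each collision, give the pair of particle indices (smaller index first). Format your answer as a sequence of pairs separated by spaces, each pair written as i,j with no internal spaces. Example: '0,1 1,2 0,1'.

Answer: 1,2 0,1

Derivation:
Collision at t=2/5: particles 1 and 2 swap velocities; positions: p0=2 p1=78/5 p2=78/5; velocities now: v0=0 v1=-1 v2=4
Collision at t=14: particles 0 and 1 swap velocities; positions: p0=2 p1=2 p2=70; velocities now: v0=-1 v1=0 v2=4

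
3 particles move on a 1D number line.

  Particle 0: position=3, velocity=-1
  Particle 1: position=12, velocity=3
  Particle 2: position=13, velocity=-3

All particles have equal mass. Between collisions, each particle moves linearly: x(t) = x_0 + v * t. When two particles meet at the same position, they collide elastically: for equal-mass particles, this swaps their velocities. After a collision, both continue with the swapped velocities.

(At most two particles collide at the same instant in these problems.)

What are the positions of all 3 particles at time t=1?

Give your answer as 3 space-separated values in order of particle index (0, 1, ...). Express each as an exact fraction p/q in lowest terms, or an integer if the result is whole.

Answer: 2 10 15

Derivation:
Collision at t=1/6: particles 1 and 2 swap velocities; positions: p0=17/6 p1=25/2 p2=25/2; velocities now: v0=-1 v1=-3 v2=3
Advance to t=1 (no further collisions before then); velocities: v0=-1 v1=-3 v2=3; positions = 2 10 15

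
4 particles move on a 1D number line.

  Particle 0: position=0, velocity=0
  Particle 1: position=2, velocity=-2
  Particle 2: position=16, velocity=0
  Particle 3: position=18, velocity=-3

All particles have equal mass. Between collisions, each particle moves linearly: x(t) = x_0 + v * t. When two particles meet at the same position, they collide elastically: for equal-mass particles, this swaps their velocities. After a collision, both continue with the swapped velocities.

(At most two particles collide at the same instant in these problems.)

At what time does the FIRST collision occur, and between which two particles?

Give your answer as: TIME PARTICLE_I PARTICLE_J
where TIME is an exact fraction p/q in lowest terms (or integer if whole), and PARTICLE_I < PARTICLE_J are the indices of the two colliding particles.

Answer: 2/3 2 3

Derivation:
Pair (0,1): pos 0,2 vel 0,-2 -> gap=2, closing at 2/unit, collide at t=1
Pair (1,2): pos 2,16 vel -2,0 -> not approaching (rel speed -2 <= 0)
Pair (2,3): pos 16,18 vel 0,-3 -> gap=2, closing at 3/unit, collide at t=2/3
Earliest collision: t=2/3 between 2 and 3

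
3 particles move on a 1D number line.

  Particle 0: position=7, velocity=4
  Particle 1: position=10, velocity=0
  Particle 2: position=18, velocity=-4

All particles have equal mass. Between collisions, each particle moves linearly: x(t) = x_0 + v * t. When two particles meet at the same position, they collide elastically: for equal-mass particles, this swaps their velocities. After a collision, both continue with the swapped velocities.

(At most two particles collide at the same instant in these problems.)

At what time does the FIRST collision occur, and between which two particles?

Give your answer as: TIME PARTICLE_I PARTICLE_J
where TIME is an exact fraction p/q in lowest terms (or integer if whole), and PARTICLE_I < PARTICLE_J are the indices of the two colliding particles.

Answer: 3/4 0 1

Derivation:
Pair (0,1): pos 7,10 vel 4,0 -> gap=3, closing at 4/unit, collide at t=3/4
Pair (1,2): pos 10,18 vel 0,-4 -> gap=8, closing at 4/unit, collide at t=2
Earliest collision: t=3/4 between 0 and 1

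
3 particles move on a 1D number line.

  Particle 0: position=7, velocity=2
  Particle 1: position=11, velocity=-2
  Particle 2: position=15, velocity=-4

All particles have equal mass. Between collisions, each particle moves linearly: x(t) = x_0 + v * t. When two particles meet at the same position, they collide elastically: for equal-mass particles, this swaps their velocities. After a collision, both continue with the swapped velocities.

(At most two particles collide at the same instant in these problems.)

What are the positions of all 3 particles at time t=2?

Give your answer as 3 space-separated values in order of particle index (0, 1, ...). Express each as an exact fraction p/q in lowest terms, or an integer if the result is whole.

Collision at t=1: particles 0 and 1 swap velocities; positions: p0=9 p1=9 p2=11; velocities now: v0=-2 v1=2 v2=-4
Collision at t=4/3: particles 1 and 2 swap velocities; positions: p0=25/3 p1=29/3 p2=29/3; velocities now: v0=-2 v1=-4 v2=2
Collision at t=2: particles 0 and 1 swap velocities; positions: p0=7 p1=7 p2=11; velocities now: v0=-4 v1=-2 v2=2
Advance to t=2 (no further collisions before then); velocities: v0=-4 v1=-2 v2=2; positions = 7 7 11

Answer: 7 7 11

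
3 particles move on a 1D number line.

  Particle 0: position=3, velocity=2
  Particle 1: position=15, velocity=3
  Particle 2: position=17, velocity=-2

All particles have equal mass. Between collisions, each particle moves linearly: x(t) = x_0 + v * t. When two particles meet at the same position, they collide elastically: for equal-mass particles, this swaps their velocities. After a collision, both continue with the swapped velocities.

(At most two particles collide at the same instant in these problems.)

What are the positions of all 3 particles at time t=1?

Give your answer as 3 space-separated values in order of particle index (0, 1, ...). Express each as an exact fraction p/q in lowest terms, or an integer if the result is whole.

Answer: 5 15 18

Derivation:
Collision at t=2/5: particles 1 and 2 swap velocities; positions: p0=19/5 p1=81/5 p2=81/5; velocities now: v0=2 v1=-2 v2=3
Advance to t=1 (no further collisions before then); velocities: v0=2 v1=-2 v2=3; positions = 5 15 18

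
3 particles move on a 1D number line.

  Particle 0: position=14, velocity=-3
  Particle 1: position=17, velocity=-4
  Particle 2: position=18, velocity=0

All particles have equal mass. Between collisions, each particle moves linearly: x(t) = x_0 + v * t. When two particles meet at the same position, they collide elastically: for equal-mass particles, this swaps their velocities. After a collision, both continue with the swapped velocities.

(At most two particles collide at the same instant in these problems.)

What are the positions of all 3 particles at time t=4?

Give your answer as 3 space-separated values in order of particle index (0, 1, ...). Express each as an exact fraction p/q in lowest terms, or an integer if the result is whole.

Answer: 1 2 18

Derivation:
Collision at t=3: particles 0 and 1 swap velocities; positions: p0=5 p1=5 p2=18; velocities now: v0=-4 v1=-3 v2=0
Advance to t=4 (no further collisions before then); velocities: v0=-4 v1=-3 v2=0; positions = 1 2 18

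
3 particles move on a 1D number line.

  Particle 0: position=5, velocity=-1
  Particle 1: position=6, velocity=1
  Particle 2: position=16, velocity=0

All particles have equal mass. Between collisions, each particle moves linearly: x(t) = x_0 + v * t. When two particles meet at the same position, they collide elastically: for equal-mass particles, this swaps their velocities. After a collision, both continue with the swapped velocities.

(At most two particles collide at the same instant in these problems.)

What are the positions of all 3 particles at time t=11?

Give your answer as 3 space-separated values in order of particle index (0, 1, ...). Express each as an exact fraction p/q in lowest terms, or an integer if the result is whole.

Collision at t=10: particles 1 and 2 swap velocities; positions: p0=-5 p1=16 p2=16; velocities now: v0=-1 v1=0 v2=1
Advance to t=11 (no further collisions before then); velocities: v0=-1 v1=0 v2=1; positions = -6 16 17

Answer: -6 16 17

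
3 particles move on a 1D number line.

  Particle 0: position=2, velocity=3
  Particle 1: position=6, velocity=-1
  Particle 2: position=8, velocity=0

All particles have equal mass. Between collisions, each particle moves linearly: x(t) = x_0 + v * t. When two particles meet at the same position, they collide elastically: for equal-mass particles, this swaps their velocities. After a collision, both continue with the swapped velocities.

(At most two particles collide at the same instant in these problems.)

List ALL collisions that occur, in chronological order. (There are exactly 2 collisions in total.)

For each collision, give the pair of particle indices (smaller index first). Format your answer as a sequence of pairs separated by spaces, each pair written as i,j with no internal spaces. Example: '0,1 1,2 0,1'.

Answer: 0,1 1,2

Derivation:
Collision at t=1: particles 0 and 1 swap velocities; positions: p0=5 p1=5 p2=8; velocities now: v0=-1 v1=3 v2=0
Collision at t=2: particles 1 and 2 swap velocities; positions: p0=4 p1=8 p2=8; velocities now: v0=-1 v1=0 v2=3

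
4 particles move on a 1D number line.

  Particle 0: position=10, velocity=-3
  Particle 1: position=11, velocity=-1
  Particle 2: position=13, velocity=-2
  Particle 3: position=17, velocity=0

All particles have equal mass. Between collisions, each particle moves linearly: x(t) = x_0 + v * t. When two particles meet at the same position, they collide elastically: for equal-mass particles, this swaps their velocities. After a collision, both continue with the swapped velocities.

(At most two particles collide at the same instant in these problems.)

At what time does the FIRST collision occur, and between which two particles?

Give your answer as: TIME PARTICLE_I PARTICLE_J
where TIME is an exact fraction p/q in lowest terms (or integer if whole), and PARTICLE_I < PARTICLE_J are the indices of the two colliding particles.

Pair (0,1): pos 10,11 vel -3,-1 -> not approaching (rel speed -2 <= 0)
Pair (1,2): pos 11,13 vel -1,-2 -> gap=2, closing at 1/unit, collide at t=2
Pair (2,3): pos 13,17 vel -2,0 -> not approaching (rel speed -2 <= 0)
Earliest collision: t=2 between 1 and 2

Answer: 2 1 2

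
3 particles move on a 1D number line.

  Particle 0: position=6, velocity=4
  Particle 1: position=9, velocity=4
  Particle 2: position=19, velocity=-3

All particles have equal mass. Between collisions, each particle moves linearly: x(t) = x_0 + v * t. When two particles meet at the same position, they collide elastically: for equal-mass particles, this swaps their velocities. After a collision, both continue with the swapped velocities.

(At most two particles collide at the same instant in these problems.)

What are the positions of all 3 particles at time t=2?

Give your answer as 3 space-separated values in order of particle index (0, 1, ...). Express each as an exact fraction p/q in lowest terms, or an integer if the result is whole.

Collision at t=10/7: particles 1 and 2 swap velocities; positions: p0=82/7 p1=103/7 p2=103/7; velocities now: v0=4 v1=-3 v2=4
Collision at t=13/7: particles 0 and 1 swap velocities; positions: p0=94/7 p1=94/7 p2=115/7; velocities now: v0=-3 v1=4 v2=4
Advance to t=2 (no further collisions before then); velocities: v0=-3 v1=4 v2=4; positions = 13 14 17

Answer: 13 14 17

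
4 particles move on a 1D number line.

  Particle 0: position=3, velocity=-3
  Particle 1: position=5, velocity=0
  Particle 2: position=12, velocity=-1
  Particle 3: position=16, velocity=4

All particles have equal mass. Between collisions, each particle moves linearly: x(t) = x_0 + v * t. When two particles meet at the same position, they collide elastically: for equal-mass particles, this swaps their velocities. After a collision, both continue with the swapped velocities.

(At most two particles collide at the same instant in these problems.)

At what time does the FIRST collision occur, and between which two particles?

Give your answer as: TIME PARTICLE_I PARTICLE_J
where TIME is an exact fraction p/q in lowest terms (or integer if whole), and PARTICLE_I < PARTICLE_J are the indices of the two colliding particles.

Answer: 7 1 2

Derivation:
Pair (0,1): pos 3,5 vel -3,0 -> not approaching (rel speed -3 <= 0)
Pair (1,2): pos 5,12 vel 0,-1 -> gap=7, closing at 1/unit, collide at t=7
Pair (2,3): pos 12,16 vel -1,4 -> not approaching (rel speed -5 <= 0)
Earliest collision: t=7 between 1 and 2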